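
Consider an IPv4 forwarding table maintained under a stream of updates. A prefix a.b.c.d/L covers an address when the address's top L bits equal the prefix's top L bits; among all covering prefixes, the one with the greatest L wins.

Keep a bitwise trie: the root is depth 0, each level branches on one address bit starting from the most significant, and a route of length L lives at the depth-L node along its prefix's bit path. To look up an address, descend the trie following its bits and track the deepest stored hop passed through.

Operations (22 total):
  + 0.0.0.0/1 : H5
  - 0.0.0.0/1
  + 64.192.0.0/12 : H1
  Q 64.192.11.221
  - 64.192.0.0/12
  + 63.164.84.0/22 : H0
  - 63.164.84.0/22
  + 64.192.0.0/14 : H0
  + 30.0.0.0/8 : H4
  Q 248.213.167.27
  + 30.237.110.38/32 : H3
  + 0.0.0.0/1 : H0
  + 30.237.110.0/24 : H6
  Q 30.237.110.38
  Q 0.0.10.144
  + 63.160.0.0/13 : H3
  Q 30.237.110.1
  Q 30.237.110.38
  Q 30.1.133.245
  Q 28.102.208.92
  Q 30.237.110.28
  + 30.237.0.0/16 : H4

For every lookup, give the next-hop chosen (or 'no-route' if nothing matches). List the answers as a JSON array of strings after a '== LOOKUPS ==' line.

Apply in order:
  add 0.0.0.0/1 -> H5 at depth 1
  del 0.0.0.0/1 (clear depth 1)
  add 64.192.0.0/12 -> H1 at depth 12
  ? 64.192.11.221  path d0:-→d1:-→d2:-→d3:-→d4:-→d5:-→d6:-→d7:-→d8:-→d9:-→d10:-→d11:-→d12:H1  best=H1
  del 64.192.0.0/12 (clear depth 12)
  add 63.164.84.0/22 -> H0 at depth 22
  del 63.164.84.0/22 (clear depth 22)
  add 64.192.0.0/14 -> H0 at depth 14
  add 30.0.0.0/8 -> H4 at depth 8
  ? 248.213.167.27  path d0:-  best=no-route
  add 30.237.110.38/32 -> H3 at depth 32
  add 0.0.0.0/1 -> H0 at depth 1
  add 30.237.110.0/24 -> H6 at depth 24
  ? 30.237.110.38  path d0:-→d1:H0→d2:-→d3:-→d4:-→d5:-→d6:-→d7:-→d8:H4→d9:-→d10:-→d11:-→d12:-→d13:-→d14:-→d15:-→d16:-→d17:-→d18:-→d19:-→d20:-→d21:-→d22:-→d23:-→d24:H6→d25:-→d26:-→d27:-→d28:-→d29:-→d30:-→d31:-→d32:H3  best=H3
  ? 0.0.10.144  path d0:-→d1:H0→d2:-→d3:-  best=H0
  add 63.160.0.0/13 -> H3 at depth 13
  ? 30.237.110.1  path d0:-→d1:H0→d2:-→d3:-→d4:-→d5:-→d6:-→d7:-→d8:H4→d9:-→d10:-→d11:-→d12:-→d13:-→d14:-→d15:-→d16:-→d17:-→d18:-→d19:-→d20:-→d21:-→d22:-→d23:-→d24:H6→d25:-→d26:-  best=H6
  ? 30.237.110.38  path d0:-→d1:H0→d2:-→d3:-→d4:-→d5:-→d6:-→d7:-→d8:H4→d9:-→d10:-→d11:-→d12:-→d13:-→d14:-→d15:-→d16:-→d17:-→d18:-→d19:-→d20:-→d21:-→d22:-→d23:-→d24:H6→d25:-→d26:-→d27:-→d28:-→d29:-→d30:-→d31:-→d32:H3  best=H3
  ? 30.1.133.245  path d0:-→d1:H0→d2:-→d3:-→d4:-→d5:-→d6:-→d7:-→d8:H4  best=H4
  ? 28.102.208.92  path d0:-→d1:H0→d2:-→d3:-→d4:-→d5:-→d6:-  best=H0
  ? 30.237.110.28  path d0:-→d1:H0→d2:-→d3:-→d4:-→d5:-→d6:-→d7:-→d8:H4→d9:-→d10:-→d11:-→d12:-→d13:-→d14:-→d15:-→d16:-→d17:-→d18:-→d19:-→d20:-→d21:-→d22:-→d23:-→d24:H6→d25:-→d26:-  best=H6
  add 30.237.0.0/16 -> H4 at depth 16

== LOOKUPS ==
["H1","no-route","H3","H0","H6","H3","H4","H0","H6"]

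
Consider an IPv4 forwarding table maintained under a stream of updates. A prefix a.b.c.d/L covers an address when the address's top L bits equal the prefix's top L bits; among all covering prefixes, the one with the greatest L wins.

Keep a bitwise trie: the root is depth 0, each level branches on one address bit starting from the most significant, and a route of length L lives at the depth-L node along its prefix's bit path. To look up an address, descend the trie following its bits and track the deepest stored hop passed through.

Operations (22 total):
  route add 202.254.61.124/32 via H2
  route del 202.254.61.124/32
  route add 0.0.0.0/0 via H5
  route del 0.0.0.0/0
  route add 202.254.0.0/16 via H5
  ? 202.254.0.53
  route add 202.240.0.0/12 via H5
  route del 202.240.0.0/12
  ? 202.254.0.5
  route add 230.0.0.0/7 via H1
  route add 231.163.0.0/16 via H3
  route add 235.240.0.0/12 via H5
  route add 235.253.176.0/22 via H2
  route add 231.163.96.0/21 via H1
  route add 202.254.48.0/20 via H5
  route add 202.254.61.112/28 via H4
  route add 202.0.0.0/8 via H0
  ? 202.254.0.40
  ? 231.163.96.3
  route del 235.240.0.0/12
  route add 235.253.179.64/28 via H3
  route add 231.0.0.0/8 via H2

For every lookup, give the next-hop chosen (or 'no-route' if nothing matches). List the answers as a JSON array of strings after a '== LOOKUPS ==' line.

Apply in order:
  + 202.254.61.124/32 (H2) depth=32
  del 202.254.61.124/32 (clear depth 32)
  + 0.0.0.0/0 (H5) depth=0
  del 0.0.0.0/0 (clear depth 0)
  + 202.254.0.0/16 (H5) depth=16
  Q 202.254.0.53: descend 110010101111111000 ; hops seen [H5] ; pick H5
  + 202.240.0.0/12 (H5) depth=12
  del 202.240.0.0/12 (clear depth 12)
  Q 202.254.0.5: descend 110010101111111000 ; hops seen [H5] ; pick H5
  + 230.0.0.0/7 (H1) depth=7
  + 231.163.0.0/16 (H3) depth=16
  + 235.240.0.0/12 (H5) depth=12
  + 235.253.176.0/22 (H2) depth=22
  + 231.163.96.0/21 (H1) depth=21
  + 202.254.48.0/20 (H5) depth=20
  + 202.254.61.112/28 (H4) depth=28
  + 202.0.0.0/8 (H0) depth=8
  Q 202.254.0.40: descend 110010101111111000 ; hops seen [H0,H5] ; pick H5
  Q 231.163.96.3: descend 111001111010001101100 ; hops seen [H1,H3,H1] ; pick H1
  del 235.240.0.0/12 (clear depth 12)
  + 235.253.179.64/28 (H3) depth=28
  + 231.0.0.0/8 (H2) depth=8

== LOOKUPS ==
["H5","H5","H5","H1"]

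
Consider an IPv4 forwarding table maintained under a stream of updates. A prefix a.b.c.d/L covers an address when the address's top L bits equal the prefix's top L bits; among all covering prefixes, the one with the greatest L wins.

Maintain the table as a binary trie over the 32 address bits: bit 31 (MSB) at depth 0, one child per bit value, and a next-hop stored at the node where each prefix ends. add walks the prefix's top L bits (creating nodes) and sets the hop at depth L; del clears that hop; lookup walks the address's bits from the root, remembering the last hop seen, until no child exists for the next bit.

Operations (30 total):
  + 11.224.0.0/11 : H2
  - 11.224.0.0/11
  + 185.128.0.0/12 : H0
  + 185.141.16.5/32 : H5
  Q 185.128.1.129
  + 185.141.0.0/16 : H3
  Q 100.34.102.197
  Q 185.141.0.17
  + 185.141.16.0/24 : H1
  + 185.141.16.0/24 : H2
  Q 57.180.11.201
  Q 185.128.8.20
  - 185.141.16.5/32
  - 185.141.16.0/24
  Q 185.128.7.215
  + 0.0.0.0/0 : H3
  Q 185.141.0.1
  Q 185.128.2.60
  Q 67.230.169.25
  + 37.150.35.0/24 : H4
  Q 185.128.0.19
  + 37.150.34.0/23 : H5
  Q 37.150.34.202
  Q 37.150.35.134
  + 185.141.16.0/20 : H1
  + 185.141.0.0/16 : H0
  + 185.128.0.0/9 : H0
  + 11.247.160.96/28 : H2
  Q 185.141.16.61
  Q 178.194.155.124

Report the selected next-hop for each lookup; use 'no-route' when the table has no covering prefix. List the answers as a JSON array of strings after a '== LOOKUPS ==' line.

Process each operation:
  add 11.224.0.0/11 -> H2 at depth 11
  - 11.224.0.0/11 clear@11
  add 185.128.0.0/12 -> H0 at depth 12
  add 185.141.16.5/32 -> H5 at depth 32
  lookup 185.128.1.129: bits 101110011000 walk d0:-→d1:-→d2:-→d3:-→d4:-→d5:-→d6:-→d7:-→d8:-→d9:-→d10:-→d11:-→d12:H0 -> H0
  add 185.141.0.0/16 -> H3 at depth 16
  lookup 100.34.102.197: bits 0 walk d0:-→d1:- -> no-route
  lookup 185.141.0.17: bits 1011100110001101000 walk d0:-→d1:-→d2:-→d3:-→d4:-→d5:-→d6:-→d7:-→d8:-→d9:-→d10:-→d11:-→d12:H0→d13:-→d14:-→d15:-→d16:H3→d17:-→d18:-→d19:- -> H3
  add 185.141.16.0/24 -> H1 at depth 24
  add 185.141.16.0/24 -> H2 at depth 24
  lookup 57.180.11.201: bits 00 walk d0:-→d1:-→d2:- -> no-route
  lookup 185.128.8.20: bits 101110011000 walk d0:-→d1:-→d2:-→d3:-→d4:-→d5:-→d6:-→d7:-→d8:-→d9:-→d10:-→d11:-→d12:H0 -> H0
  - 185.141.16.5/32 clear@32
  - 185.141.16.0/24 clear@24
  lookup 185.128.7.215: bits 101110011000 walk d0:-→d1:-→d2:-→d3:-→d4:-→d5:-→d6:-→d7:-→d8:-→d9:-→d10:-→d11:-→d12:H0 -> H0
  add 0.0.0.0/0 -> H3 at depth 0
  lookup 185.141.0.1: bits 1011100110001101000 walk d0:H3→d1:-→d2:-→d3:-→d4:-→d5:-→d6:-→d7:-→d8:-→d9:-→d10:-→d11:-→d12:H0→d13:-→d14:-→d15:-→d16:H3→d17:-→d18:-→d19:- -> H3
  lookup 185.128.2.60: bits 101110011000 walk d0:H3→d1:-→d2:-→d3:-→d4:-→d5:-→d6:-→d7:-→d8:-→d9:-→d10:-→d11:-→d12:H0 -> H0
  lookup 67.230.169.25: bits 0 walk d0:H3→d1:- -> H3
  add 37.150.35.0/24 -> H4 at depth 24
  lookup 185.128.0.19: bits 101110011000 walk d0:H3→d1:-→d2:-→d3:-→d4:-→d5:-→d6:-→d7:-→d8:-→d9:-→d10:-→d11:-→d12:H0 -> H0
  add 37.150.34.0/23 -> H5 at depth 23
  lookup 37.150.34.202: bits 00100101100101100010001 walk d0:H3→d1:-→d2:-→d3:-→d4:-→d5:-→d6:-→d7:-→d8:-→d9:-→d10:-→d11:-→d12:-→d13:-→d14:-→d15:-→d16:-→d17:-→d18:-→d19:-→d20:-→d21:-→d22:-→d23:H5 -> H5
  lookup 37.150.35.134: bits 001001011001011000100011 walk d0:H3→d1:-→d2:-→d3:-→d4:-→d5:-→d6:-→d7:-→d8:-→d9:-→d10:-→d11:-→d12:-→d13:-→d14:-→d15:-→d16:-→d17:-→d18:-→d19:-→d20:-→d21:-→d22:-→d23:H5→d24:H4 -> H4
  add 185.141.16.0/20 -> H1 at depth 20
  add 185.141.0.0/16 -> H0 at depth 16
  add 185.128.0.0/9 -> H0 at depth 9
  add 11.247.160.96/28 -> H2 at depth 28
  lookup 185.141.16.61: bits 10111001100011010001000000 walk d0:H3→d1:-→d2:-→d3:-→d4:-→d5:-→d6:-→d7:-→d8:-→d9:H0→d10:-→d11:-→d12:H0→d13:-→d14:-→d15:-→d16:H0→d17:-→d18:-→d19:-→d20:H1→d21:-→d22:-→d23:-→d24:-→d25:-→d26:- -> H1
  lookup 178.194.155.124: bits 1011 walk d0:H3→d1:-→d2:-→d3:-→d4:- -> H3

== LOOKUPS ==
["H0","no-route","H3","no-route","H0","H0","H3","H0","H3","H0","H5","H4","H1","H3"]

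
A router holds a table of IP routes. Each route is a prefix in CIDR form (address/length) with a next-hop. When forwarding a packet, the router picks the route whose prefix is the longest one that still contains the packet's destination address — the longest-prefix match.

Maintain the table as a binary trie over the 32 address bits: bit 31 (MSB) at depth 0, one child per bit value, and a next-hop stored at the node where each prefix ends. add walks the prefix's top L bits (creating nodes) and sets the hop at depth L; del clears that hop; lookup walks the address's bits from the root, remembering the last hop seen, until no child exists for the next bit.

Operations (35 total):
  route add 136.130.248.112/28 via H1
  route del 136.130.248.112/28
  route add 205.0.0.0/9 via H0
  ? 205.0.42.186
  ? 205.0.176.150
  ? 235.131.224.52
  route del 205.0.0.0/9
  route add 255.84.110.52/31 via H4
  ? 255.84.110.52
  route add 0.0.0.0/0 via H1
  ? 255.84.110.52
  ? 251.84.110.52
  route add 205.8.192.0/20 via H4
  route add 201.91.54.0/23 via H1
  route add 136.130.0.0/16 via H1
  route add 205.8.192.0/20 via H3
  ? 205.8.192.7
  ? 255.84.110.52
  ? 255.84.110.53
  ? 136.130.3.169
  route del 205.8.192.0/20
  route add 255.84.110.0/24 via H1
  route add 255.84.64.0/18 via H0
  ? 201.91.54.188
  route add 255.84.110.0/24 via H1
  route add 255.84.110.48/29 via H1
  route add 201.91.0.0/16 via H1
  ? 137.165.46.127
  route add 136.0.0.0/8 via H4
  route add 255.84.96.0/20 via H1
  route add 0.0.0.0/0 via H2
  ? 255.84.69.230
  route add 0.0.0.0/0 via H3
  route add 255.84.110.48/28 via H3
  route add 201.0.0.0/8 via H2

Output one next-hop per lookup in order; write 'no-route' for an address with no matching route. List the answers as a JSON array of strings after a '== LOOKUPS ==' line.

Apply in order:
  add 136.130.248.112/28 -> H1 at depth 28
  - 136.130.248.112/28 clear@28
  add 205.0.0.0/9 -> H0 at depth 9
  lookup 205.0.42.186: bits 110011010 walk d0:-→d1:-→d2:-→d3:-→d4:-→d5:-→d6:-→d7:-→d8:-→d9:H0 -> H0
  lookup 205.0.176.150: bits 110011010 walk d0:-→d1:-→d2:-→d3:-→d4:-→d5:-→d6:-→d7:-→d8:-→d9:H0 -> H0
  lookup 235.131.224.52: bits 11 walk d0:-→d1:-→d2:- -> no-route
  - 205.0.0.0/9 clear@9
  add 255.84.110.52/31 -> H4 at depth 31
  lookup 255.84.110.52: bits 1111111101010100011011100011010 walk d0:-→d1:-→d2:-→d3:-→d4:-→d5:-→d6:-→d7:-→d8:-→d9:-→d10:-→d11:-→d12:-→d13:-→d14:-→d15:-→d16:-→d17:-→d18:-→d19:-→d20:-→d21:-→d22:-→d23:-→d24:-→d25:-→d26:-→d27:-→d28:-→d29:-→d30:-→d31:H4 -> H4
  add 0.0.0.0/0 -> H1 at depth 0
  lookup 255.84.110.52: bits 1111111101010100011011100011010 walk d0:H1→d1:-→d2:-→d3:-→d4:-→d5:-→d6:-→d7:-→d8:-→d9:-→d10:-→d11:-→d12:-→d13:-→d14:-→d15:-→d16:-→d17:-→d18:-→d19:-→d20:-→d21:-→d22:-→d23:-→d24:-→d25:-→d26:-→d27:-→d28:-→d29:-→d30:-→d31:H4 -> H4
  lookup 251.84.110.52: bits 11111 walk d0:H1→d1:-→d2:-→d3:-→d4:-→d5:- -> H1
  add 205.8.192.0/20 -> H4 at depth 20
  add 201.91.54.0/23 -> H1 at depth 23
  add 136.130.0.0/16 -> H1 at depth 16
  add 205.8.192.0/20 -> H3 at depth 20
  lookup 205.8.192.7: bits 11001101000010001100 walk d0:H1→d1:-→d2:-→d3:-→d4:-→d5:-→d6:-→d7:-→d8:-→d9:-→d10:-→d11:-→d12:-→d13:-→d14:-→d15:-→d16:-→d17:-→d18:-→d19:-→d20:H3 -> H3
  lookup 255.84.110.52: bits 1111111101010100011011100011010 walk d0:H1→d1:-→d2:-→d3:-→d4:-→d5:-→d6:-→d7:-→d8:-→d9:-→d10:-→d11:-→d12:-→d13:-→d14:-→d15:-→d16:-→d17:-→d18:-→d19:-→d20:-→d21:-→d22:-→d23:-→d24:-→d25:-→d26:-→d27:-→d28:-→d29:-→d30:-→d31:H4 -> H4
  lookup 255.84.110.53: bits 1111111101010100011011100011010 walk d0:H1→d1:-→d2:-→d3:-→d4:-→d5:-→d6:-→d7:-→d8:-→d9:-→d10:-→d11:-→d12:-→d13:-→d14:-→d15:-→d16:-→d17:-→d18:-→d19:-→d20:-→d21:-→d22:-→d23:-→d24:-→d25:-→d26:-→d27:-→d28:-→d29:-→d30:-→d31:H4 -> H4
  lookup 136.130.3.169: bits 1000100010000010 walk d0:H1→d1:-→d2:-→d3:-→d4:-→d5:-→d6:-→d7:-→d8:-→d9:-→d10:-→d11:-→d12:-→d13:-→d14:-→d15:-→d16:H1 -> H1
  - 205.8.192.0/20 clear@20
  add 255.84.110.0/24 -> H1 at depth 24
  add 255.84.64.0/18 -> H0 at depth 18
  lookup 201.91.54.188: bits 11001001010110110011011 walk d0:H1→d1:-→d2:-→d3:-→d4:-→d5:-→d6:-→d7:-→d8:-→d9:-→d10:-→d11:-→d12:-→d13:-→d14:-→d15:-→d16:-→d17:-→d18:-→d19:-→d20:-→d21:-→d22:-→d23:H1 -> H1
  add 255.84.110.0/24 -> H1 at depth 24
  add 255.84.110.48/29 -> H1 at depth 29
  add 201.91.0.0/16 -> H1 at depth 16
  lookup 137.165.46.127: bits 1000100 walk d0:H1→d1:-→d2:-→d3:-→d4:-→d5:-→d6:-→d7:- -> H1
  add 136.0.0.0/8 -> H4 at depth 8
  add 255.84.96.0/20 -> H1 at depth 20
  add 0.0.0.0/0 -> H2 at depth 0
  lookup 255.84.69.230: bits 111111110101010001 walk d0:H2→d1:-→d2:-→d3:-→d4:-→d5:-→d6:-→d7:-→d8:-→d9:-→d10:-→d11:-→d12:-→d13:-→d14:-→d15:-→d16:-→d17:-→d18:H0 -> H0
  add 0.0.0.0/0 -> H3 at depth 0
  add 255.84.110.48/28 -> H3 at depth 28
  add 201.0.0.0/8 -> H2 at depth 8

== LOOKUPS ==
["H0","H0","no-route","H4","H4","H1","H3","H4","H4","H1","H1","H1","H0"]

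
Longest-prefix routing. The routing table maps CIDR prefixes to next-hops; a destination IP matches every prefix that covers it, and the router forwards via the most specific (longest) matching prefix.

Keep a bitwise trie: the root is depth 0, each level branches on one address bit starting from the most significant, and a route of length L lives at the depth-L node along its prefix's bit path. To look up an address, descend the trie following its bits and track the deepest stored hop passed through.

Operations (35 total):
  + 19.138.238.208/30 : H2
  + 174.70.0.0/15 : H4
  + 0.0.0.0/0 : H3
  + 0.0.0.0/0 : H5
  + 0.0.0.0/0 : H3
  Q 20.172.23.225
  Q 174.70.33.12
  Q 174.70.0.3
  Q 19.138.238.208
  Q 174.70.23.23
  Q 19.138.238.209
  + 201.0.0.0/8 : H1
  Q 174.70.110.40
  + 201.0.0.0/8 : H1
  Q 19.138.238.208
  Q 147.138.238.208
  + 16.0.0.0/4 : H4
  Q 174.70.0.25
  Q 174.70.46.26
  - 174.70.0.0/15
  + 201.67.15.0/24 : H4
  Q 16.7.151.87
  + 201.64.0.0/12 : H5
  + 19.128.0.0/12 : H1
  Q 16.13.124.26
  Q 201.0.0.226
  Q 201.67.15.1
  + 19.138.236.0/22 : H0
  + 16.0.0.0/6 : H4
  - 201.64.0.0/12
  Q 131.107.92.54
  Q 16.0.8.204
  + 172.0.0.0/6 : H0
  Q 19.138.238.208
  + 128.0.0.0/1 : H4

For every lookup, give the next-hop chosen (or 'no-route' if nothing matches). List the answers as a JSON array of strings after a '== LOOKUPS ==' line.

Apply in order:
  + 19.138.238.208/30 (H2) depth=30
  + 174.70.0.0/15 (H4) depth=15
  + 0.0.0.0/0 (H3) depth=0
  + 0.0.0.0/0 (H5) depth=0
  + 0.0.0.0/0 (H3) depth=0
  ? 20.172.23.225  path d0:H3→d1:-→d2:-→d3:-→d4:-→d5:-  best=H3
  ? 174.70.33.12  path d0:H3→d1:-→d2:-→d3:-→d4:-→d5:-→d6:-→d7:-→d8:-→d9:-→d10:-→d11:-→d12:-→d13:-→d14:-→d15:H4  best=H4
  ? 174.70.0.3  path d0:H3→d1:-→d2:-→d3:-→d4:-→d5:-→d6:-→d7:-→d8:-→d9:-→d10:-→d11:-→d12:-→d13:-→d14:-→d15:H4  best=H4
  ? 19.138.238.208  path d0:H3→d1:-→d2:-→d3:-→d4:-→d5:-→d6:-→d7:-→d8:-→d9:-→d10:-→d11:-→d12:-→d13:-→d14:-→d15:-→d16:-→d17:-→d18:-→d19:-→d20:-→d21:-→d22:-→d23:-→d24:-→d25:-→d26:-→d27:-→d28:-→d29:-→d30:H2  best=H2
  ? 174.70.23.23  path d0:H3→d1:-→d2:-→d3:-→d4:-→d5:-→d6:-→d7:-→d8:-→d9:-→d10:-→d11:-→d12:-→d13:-→d14:-→d15:H4  best=H4
  ? 19.138.238.209  path d0:H3→d1:-→d2:-→d3:-→d4:-→d5:-→d6:-→d7:-→d8:-→d9:-→d10:-→d11:-→d12:-→d13:-→d14:-→d15:-→d16:-→d17:-→d18:-→d19:-→d20:-→d21:-→d22:-→d23:-→d24:-→d25:-→d26:-→d27:-→d28:-→d29:-→d30:H2  best=H2
  + 201.0.0.0/8 (H1) depth=8
  ? 174.70.110.40  path d0:H3→d1:-→d2:-→d3:-→d4:-→d5:-→d6:-→d7:-→d8:-→d9:-→d10:-→d11:-→d12:-→d13:-→d14:-→d15:H4  best=H4
  + 201.0.0.0/8 (H1) depth=8
  ? 19.138.238.208  path d0:H3→d1:-→d2:-→d3:-→d4:-→d5:-→d6:-→d7:-→d8:-→d9:-→d10:-→d11:-→d12:-→d13:-→d14:-→d15:-→d16:-→d17:-→d18:-→d19:-→d20:-→d21:-→d22:-→d23:-→d24:-→d25:-→d26:-→d27:-→d28:-→d29:-→d30:H2  best=H2
  ? 147.138.238.208  path d0:H3→d1:-→d2:-  best=H3
  + 16.0.0.0/4 (H4) depth=4
  ? 174.70.0.25  path d0:H3→d1:-→d2:-→d3:-→d4:-→d5:-→d6:-→d7:-→d8:-→d9:-→d10:-→d11:-→d12:-→d13:-→d14:-→d15:H4  best=H4
  ? 174.70.46.26  path d0:H3→d1:-→d2:-→d3:-→d4:-→d5:-→d6:-→d7:-→d8:-→d9:-→d10:-→d11:-→d12:-→d13:-→d14:-→d15:H4  best=H4
  del 174.70.0.0/15 (clear depth 15)
  + 201.67.15.0/24 (H4) depth=24
  ? 16.7.151.87  path d0:H3→d1:-→d2:-→d3:-→d4:H4→d5:-→d6:-  best=H4
  + 201.64.0.0/12 (H5) depth=12
  + 19.128.0.0/12 (H1) depth=12
  ? 16.13.124.26  path d0:H3→d1:-→d2:-→d3:-→d4:H4→d5:-→d6:-  best=H4
  ? 201.0.0.226  path d0:H3→d1:-→d2:-→d3:-→d4:-→d5:-→d6:-→d7:-→d8:H1→d9:-  best=H1
  ? 201.67.15.1  path d0:H3→d1:-→d2:-→d3:-→d4:-→d5:-→d6:-→d7:-→d8:H1→d9:-→d10:-→d11:-→d12:H5→d13:-→d14:-→d15:-→d16:-→d17:-→d18:-→d19:-→d20:-→d21:-→d22:-→d23:-→d24:H4  best=H4
  + 19.138.236.0/22 (H0) depth=22
  + 16.0.0.0/6 (H4) depth=6
  del 201.64.0.0/12 (clear depth 12)
  ? 131.107.92.54  path d0:H3→d1:-→d2:-  best=H3
  ? 16.0.8.204  path d0:H3→d1:-→d2:-→d3:-→d4:H4→d5:-→d6:H4  best=H4
  + 172.0.0.0/6 (H0) depth=6
  ? 19.138.238.208  path d0:H3→d1:-→d2:-→d3:-→d4:H4→d5:-→d6:H4→d7:-→d8:-→d9:-→d10:-→d11:-→d12:H1→d13:-→d14:-→d15:-→d16:-→d17:-→d18:-→d19:-→d20:-→d21:-→d22:H0→d23:-→d24:-→d25:-→d26:-→d27:-→d28:-→d29:-→d30:H2  best=H2
  + 128.0.0.0/1 (H4) depth=1

== LOOKUPS ==
["H3","H4","H4","H2","H4","H2","H4","H2","H3","H4","H4","H4","H4","H1","H4","H3","H4","H2"]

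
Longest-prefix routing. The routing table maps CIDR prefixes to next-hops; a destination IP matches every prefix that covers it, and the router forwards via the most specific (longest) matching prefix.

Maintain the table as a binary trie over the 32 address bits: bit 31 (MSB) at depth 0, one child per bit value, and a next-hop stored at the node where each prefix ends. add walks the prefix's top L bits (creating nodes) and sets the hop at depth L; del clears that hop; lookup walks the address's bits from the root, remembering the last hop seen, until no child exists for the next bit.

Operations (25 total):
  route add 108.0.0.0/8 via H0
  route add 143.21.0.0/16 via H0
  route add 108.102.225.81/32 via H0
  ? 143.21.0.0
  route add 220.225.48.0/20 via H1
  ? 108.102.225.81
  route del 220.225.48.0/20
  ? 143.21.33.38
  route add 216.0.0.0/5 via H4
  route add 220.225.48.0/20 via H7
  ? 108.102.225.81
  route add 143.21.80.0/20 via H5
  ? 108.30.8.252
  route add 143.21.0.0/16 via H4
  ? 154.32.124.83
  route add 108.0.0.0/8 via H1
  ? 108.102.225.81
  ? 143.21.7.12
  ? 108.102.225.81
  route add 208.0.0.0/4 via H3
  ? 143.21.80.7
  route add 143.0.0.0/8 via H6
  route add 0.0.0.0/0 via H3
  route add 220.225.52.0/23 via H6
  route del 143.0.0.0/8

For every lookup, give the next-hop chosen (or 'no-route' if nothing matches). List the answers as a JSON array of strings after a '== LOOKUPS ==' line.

Process each operation:
  add 108.0.0.0/8 -> H0 at depth 8
  add 143.21.0.0/16 -> H0 at depth 16
  add 108.102.225.81/32 -> H0 at depth 32
  ? 143.21.0.0  path d0:-→d1:-→d2:-→d3:-→d4:-→d5:-→d6:-→d7:-→d8:-→d9:-→d10:-→d11:-→d12:-→d13:-→d14:-→d15:-→d16:H0  best=H0
  add 220.225.48.0/20 -> H1 at depth 20
  ? 108.102.225.81  path d0:-→d1:-→d2:-→d3:-→d4:-→d5:-→d6:-→d7:-→d8:H0→d9:-→d10:-→d11:-→d12:-→d13:-→d14:-→d15:-→d16:-→d17:-→d18:-→d19:-→d20:-→d21:-→d22:-→d23:-→d24:-→d25:-→d26:-→d27:-→d28:-→d29:-→d30:-→d31:-→d32:H0  best=H0
  - 220.225.48.0/20 clear@20
  ? 143.21.33.38  path d0:-→d1:-→d2:-→d3:-→d4:-→d5:-→d6:-→d7:-→d8:-→d9:-→d10:-→d11:-→d12:-→d13:-→d14:-→d15:-→d16:H0  best=H0
  add 216.0.0.0/5 -> H4 at depth 5
  add 220.225.48.0/20 -> H7 at depth 20
  ? 108.102.225.81  path d0:-→d1:-→d2:-→d3:-→d4:-→d5:-→d6:-→d7:-→d8:H0→d9:-→d10:-→d11:-→d12:-→d13:-→d14:-→d15:-→d16:-→d17:-→d18:-→d19:-→d20:-→d21:-→d22:-→d23:-→d24:-→d25:-→d26:-→d27:-→d28:-→d29:-→d30:-→d31:-→d32:H0  best=H0
  add 143.21.80.0/20 -> H5 at depth 20
  ? 108.30.8.252  path d0:-→d1:-→d2:-→d3:-→d4:-→d5:-→d6:-→d7:-→d8:H0→d9:-  best=H0
  add 143.21.0.0/16 -> H4 at depth 16
  ? 154.32.124.83  path d0:-→d1:-→d2:-→d3:-  best=no-route
  add 108.0.0.0/8 -> H1 at depth 8
  ? 108.102.225.81  path d0:-→d1:-→d2:-→d3:-→d4:-→d5:-→d6:-→d7:-→d8:H1→d9:-→d10:-→d11:-→d12:-→d13:-→d14:-→d15:-→d16:-→d17:-→d18:-→d19:-→d20:-→d21:-→d22:-→d23:-→d24:-→d25:-→d26:-→d27:-→d28:-→d29:-→d30:-→d31:-→d32:H0  best=H0
  ? 143.21.7.12  path d0:-→d1:-→d2:-→d3:-→d4:-→d5:-→d6:-→d7:-→d8:-→d9:-→d10:-→d11:-→d12:-→d13:-→d14:-→d15:-→d16:H4→d17:-  best=H4
  ? 108.102.225.81  path d0:-→d1:-→d2:-→d3:-→d4:-→d5:-→d6:-→d7:-→d8:H1→d9:-→d10:-→d11:-→d12:-→d13:-→d14:-→d15:-→d16:-→d17:-→d18:-→d19:-→d20:-→d21:-→d22:-→d23:-→d24:-→d25:-→d26:-→d27:-→d28:-→d29:-→d30:-→d31:-→d32:H0  best=H0
  add 208.0.0.0/4 -> H3 at depth 4
  ? 143.21.80.7  path d0:-→d1:-→d2:-→d3:-→d4:-→d5:-→d6:-→d7:-→d8:-→d9:-→d10:-→d11:-→d12:-→d13:-→d14:-→d15:-→d16:H4→d17:-→d18:-→d19:-→d20:H5  best=H5
  add 143.0.0.0/8 -> H6 at depth 8
  add 0.0.0.0/0 -> H3 at depth 0
  add 220.225.52.0/23 -> H6 at depth 23
  - 143.0.0.0/8 clear@8

== LOOKUPS ==
["H0","H0","H0","H0","H0","no-route","H0","H4","H0","H5"]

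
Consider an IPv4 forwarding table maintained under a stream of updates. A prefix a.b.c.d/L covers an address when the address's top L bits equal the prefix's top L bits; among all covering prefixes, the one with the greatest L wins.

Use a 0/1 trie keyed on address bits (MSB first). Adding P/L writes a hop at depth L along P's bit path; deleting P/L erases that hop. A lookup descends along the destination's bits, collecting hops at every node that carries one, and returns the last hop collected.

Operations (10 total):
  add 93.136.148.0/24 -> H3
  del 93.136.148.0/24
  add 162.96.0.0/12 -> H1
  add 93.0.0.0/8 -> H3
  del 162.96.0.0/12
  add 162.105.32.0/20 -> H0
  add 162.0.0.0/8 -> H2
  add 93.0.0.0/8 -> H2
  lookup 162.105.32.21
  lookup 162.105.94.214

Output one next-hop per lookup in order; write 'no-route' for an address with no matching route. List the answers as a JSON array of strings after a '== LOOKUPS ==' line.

Process each operation:
  add 93.136.148.0/24 -> H3 at depth 24
  - 93.136.148.0/24 clear@24
  add 162.96.0.0/12 -> H1 at depth 12
  add 93.0.0.0/8 -> H3 at depth 8
  - 162.96.0.0/12 clear@12
  add 162.105.32.0/20 -> H0 at depth 20
  add 162.0.0.0/8 -> H2 at depth 8
  add 93.0.0.0/8 -> H2 at depth 8
  lookup 162.105.32.21: bits 10100010011010010010 walk d0:-→d1:-→d2:-→d3:-→d4:-→d5:-→d6:-→d7:-→d8:H2→d9:-→d10:-→d11:-→d12:-→d13:-→d14:-→d15:-→d16:-→d17:-→d18:-→d19:-→d20:H0 -> H0
  lookup 162.105.94.214: bits 10100010011010010 walk d0:-→d1:-→d2:-→d3:-→d4:-→d5:-→d6:-→d7:-→d8:H2→d9:-→d10:-→d11:-→d12:-→d13:-→d14:-→d15:-→d16:-→d17:- -> H2

== LOOKUPS ==
["H0","H2"]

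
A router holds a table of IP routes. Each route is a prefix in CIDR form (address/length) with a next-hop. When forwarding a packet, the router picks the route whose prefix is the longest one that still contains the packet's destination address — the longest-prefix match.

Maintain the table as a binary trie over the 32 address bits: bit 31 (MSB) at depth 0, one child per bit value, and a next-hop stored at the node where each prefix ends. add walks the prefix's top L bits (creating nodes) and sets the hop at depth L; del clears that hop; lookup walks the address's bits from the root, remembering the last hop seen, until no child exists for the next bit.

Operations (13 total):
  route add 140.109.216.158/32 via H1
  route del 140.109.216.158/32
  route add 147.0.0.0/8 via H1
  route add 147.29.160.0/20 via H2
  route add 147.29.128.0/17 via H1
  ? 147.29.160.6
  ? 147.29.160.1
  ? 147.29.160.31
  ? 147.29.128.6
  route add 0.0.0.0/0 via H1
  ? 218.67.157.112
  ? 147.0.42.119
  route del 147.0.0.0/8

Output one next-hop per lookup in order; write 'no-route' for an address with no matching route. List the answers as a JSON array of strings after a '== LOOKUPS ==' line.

Process each operation:
  + 140.109.216.158/32 (H1) depth=32
  - 140.109.216.158/32 clear@32
  + 147.0.0.0/8 (H1) depth=8
  + 147.29.160.0/20 (H2) depth=20
  + 147.29.128.0/17 (H1) depth=17
  ? 147.29.160.6  path d0:-→d1:-→d2:-→d3:-→d4:-→d5:-→d6:-→d7:-→d8:H1→d9:-→d10:-→d11:-→d12:-→d13:-→d14:-→d15:-→d16:-→d17:H1→d18:-→d19:-→d20:H2  best=H2
  ? 147.29.160.1  path d0:-→d1:-→d2:-→d3:-→d4:-→d5:-→d6:-→d7:-→d8:H1→d9:-→d10:-→d11:-→d12:-→d13:-→d14:-→d15:-→d16:-→d17:H1→d18:-→d19:-→d20:H2  best=H2
  ? 147.29.160.31  path d0:-→d1:-→d2:-→d3:-→d4:-→d5:-→d6:-→d7:-→d8:H1→d9:-→d10:-→d11:-→d12:-→d13:-→d14:-→d15:-→d16:-→d17:H1→d18:-→d19:-→d20:H2  best=H2
  ? 147.29.128.6  path d0:-→d1:-→d2:-→d3:-→d4:-→d5:-→d6:-→d7:-→d8:H1→d9:-→d10:-→d11:-→d12:-→d13:-→d14:-→d15:-→d16:-→d17:H1→d18:-  best=H1
  + 0.0.0.0/0 (H1) depth=0
  ? 218.67.157.112  path d0:H1→d1:-  best=H1
  ? 147.0.42.119  path d0:H1→d1:-→d2:-→d3:-→d4:-→d5:-→d6:-→d7:-→d8:H1→d9:-→d10:-→d11:-  best=H1
  - 147.0.0.0/8 clear@8

== LOOKUPS ==
["H2","H2","H2","H1","H1","H1"]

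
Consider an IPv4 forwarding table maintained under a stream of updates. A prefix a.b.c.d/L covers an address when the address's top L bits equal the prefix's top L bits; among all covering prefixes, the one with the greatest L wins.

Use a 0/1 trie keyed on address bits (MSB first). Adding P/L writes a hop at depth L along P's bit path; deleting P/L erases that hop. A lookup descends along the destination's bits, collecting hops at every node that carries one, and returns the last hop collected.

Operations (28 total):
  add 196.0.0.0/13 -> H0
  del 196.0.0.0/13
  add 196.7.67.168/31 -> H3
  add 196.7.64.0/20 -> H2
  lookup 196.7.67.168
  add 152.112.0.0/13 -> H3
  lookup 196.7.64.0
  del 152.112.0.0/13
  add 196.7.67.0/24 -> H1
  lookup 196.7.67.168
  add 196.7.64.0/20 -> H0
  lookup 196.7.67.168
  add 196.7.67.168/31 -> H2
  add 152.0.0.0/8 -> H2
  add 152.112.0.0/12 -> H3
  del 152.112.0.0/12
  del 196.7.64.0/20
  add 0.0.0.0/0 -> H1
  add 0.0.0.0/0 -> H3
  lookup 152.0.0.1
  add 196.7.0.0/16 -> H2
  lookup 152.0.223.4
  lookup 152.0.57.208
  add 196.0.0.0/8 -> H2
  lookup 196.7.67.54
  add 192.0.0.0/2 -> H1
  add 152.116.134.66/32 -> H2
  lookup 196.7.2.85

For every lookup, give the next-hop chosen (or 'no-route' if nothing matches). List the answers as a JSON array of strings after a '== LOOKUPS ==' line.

Trace:
  + 196.0.0.0/13 (H0) depth=13
  - 196.0.0.0/13 clear@13
  + 196.7.67.168/31 (H3) depth=31
  + 196.7.64.0/20 (H2) depth=20
  Q 196.7.67.168: descend 1100010000000111010000111010100 ; hops seen [H2,H3] ; pick H3
  + 152.112.0.0/13 (H3) depth=13
  Q 196.7.64.0: descend 1100010000000111010000 ; hops seen [H2] ; pick H2
  - 152.112.0.0/13 clear@13
  + 196.7.67.0/24 (H1) depth=24
  Q 196.7.67.168: descend 1100010000000111010000111010100 ; hops seen [H2,H1,H3] ; pick H3
  + 196.7.64.0/20 (H0) depth=20
  Q 196.7.67.168: descend 1100010000000111010000111010100 ; hops seen [H0,H1,H3] ; pick H3
  + 196.7.67.168/31 (H2) depth=31
  + 152.0.0.0/8 (H2) depth=8
  + 152.112.0.0/12 (H3) depth=12
  - 152.112.0.0/12 clear@12
  - 196.7.64.0/20 clear@20
  + 0.0.0.0/0 (H1) depth=0
  + 0.0.0.0/0 (H3) depth=0
  Q 152.0.0.1: descend 100110000 ; hops seen [H3,H2] ; pick H2
  + 196.7.0.0/16 (H2) depth=16
  Q 152.0.223.4: descend 100110000 ; hops seen [H3,H2] ; pick H2
  Q 152.0.57.208: descend 100110000 ; hops seen [H3,H2] ; pick H2
  + 196.0.0.0/8 (H2) depth=8
  Q 196.7.67.54: descend 110001000000011101000011 ; hops seen [H3,H2,H2,H1] ; pick H1
  + 192.0.0.0/2 (H1) depth=2
  + 152.116.134.66/32 (H2) depth=32
  Q 196.7.2.85: descend 11000100000001110 ; hops seen [H3,H1,H2,H2] ; pick H2

== LOOKUPS ==
["H3","H2","H3","H3","H2","H2","H2","H1","H2"]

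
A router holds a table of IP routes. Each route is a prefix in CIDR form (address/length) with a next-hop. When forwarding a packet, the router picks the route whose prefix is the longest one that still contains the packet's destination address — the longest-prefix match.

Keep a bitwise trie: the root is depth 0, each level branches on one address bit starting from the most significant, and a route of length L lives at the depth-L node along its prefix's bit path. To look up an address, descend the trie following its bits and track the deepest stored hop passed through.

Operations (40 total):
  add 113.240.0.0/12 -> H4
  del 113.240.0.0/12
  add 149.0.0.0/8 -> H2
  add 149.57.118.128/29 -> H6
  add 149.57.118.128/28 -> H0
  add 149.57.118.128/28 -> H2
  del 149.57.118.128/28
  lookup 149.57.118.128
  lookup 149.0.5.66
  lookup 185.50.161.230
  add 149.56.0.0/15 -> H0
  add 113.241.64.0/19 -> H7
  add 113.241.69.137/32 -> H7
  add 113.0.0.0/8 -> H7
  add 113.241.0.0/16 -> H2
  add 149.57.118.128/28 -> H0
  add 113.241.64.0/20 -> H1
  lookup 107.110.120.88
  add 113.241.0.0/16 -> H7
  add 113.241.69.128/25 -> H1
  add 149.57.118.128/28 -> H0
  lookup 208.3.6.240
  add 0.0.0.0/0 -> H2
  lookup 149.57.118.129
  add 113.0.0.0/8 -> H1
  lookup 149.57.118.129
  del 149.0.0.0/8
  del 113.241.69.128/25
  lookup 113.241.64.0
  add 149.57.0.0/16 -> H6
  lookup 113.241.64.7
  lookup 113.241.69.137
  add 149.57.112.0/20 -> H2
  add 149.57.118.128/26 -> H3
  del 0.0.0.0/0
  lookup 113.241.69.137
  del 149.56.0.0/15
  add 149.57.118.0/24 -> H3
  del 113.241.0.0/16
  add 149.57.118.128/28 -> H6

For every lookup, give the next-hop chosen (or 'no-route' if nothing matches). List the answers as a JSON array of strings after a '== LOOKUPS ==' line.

Apply in order:
  add 113.240.0.0/12 -> H4 at depth 12
  del 113.240.0.0/12 (clear depth 12)
  add 149.0.0.0/8 -> H2 at depth 8
  add 149.57.118.128/29 -> H6 at depth 29
  add 149.57.118.128/28 -> H0 at depth 28
  add 149.57.118.128/28 -> H2 at depth 28
  del 149.57.118.128/28 (clear depth 28)
  lookup 149.57.118.128: bits 10010101001110010111011010000 walk d0:-→d1:-→d2:-→d3:-→d4:-→d5:-→d6:-→d7:-→d8:H2→d9:-→d10:-→d11:-→d12:-→d13:-→d14:-→d15:-→d16:-→d17:-→d18:-→d19:-→d20:-→d21:-→d22:-→d23:-→d24:-→d25:-→d26:-→d27:-→d28:-→d29:H6 -> H6
  lookup 149.0.5.66: bits 1001010100 walk d0:-→d1:-→d2:-→d3:-→d4:-→d5:-→d6:-→d7:-→d8:H2→d9:-→d10:- -> H2
  lookup 185.50.161.230: bits 10 walk d0:-→d1:-→d2:- -> no-route
  add 149.56.0.0/15 -> H0 at depth 15
  add 113.241.64.0/19 -> H7 at depth 19
  add 113.241.69.137/32 -> H7 at depth 32
  add 113.0.0.0/8 -> H7 at depth 8
  add 113.241.0.0/16 -> H2 at depth 16
  add 149.57.118.128/28 -> H0 at depth 28
  add 113.241.64.0/20 -> H1 at depth 20
  lookup 107.110.120.88: bits 011 walk d0:-→d1:-→d2:-→d3:- -> no-route
  add 113.241.0.0/16 -> H7 at depth 16
  add 113.241.69.128/25 -> H1 at depth 25
  add 149.57.118.128/28 -> H0 at depth 28
  lookup 208.3.6.240: bits 1 walk d0:-→d1:- -> no-route
  add 0.0.0.0/0 -> H2 at depth 0
  lookup 149.57.118.129: bits 10010101001110010111011010000 walk d0:H2→d1:-→d2:-→d3:-→d4:-→d5:-→d6:-→d7:-→d8:H2→d9:-→d10:-→d11:-→d12:-→d13:-→d14:-→d15:H0→d16:-→d17:-→d18:-→d19:-→d20:-→d21:-→d22:-→d23:-→d24:-→d25:-→d26:-→d27:-→d28:H0→d29:H6 -> H6
  add 113.0.0.0/8 -> H1 at depth 8
  lookup 149.57.118.129: bits 10010101001110010111011010000 walk d0:H2→d1:-→d2:-→d3:-→d4:-→d5:-→d6:-→d7:-→d8:H2→d9:-→d10:-→d11:-→d12:-→d13:-→d14:-→d15:H0→d16:-→d17:-→d18:-→d19:-→d20:-→d21:-→d22:-→d23:-→d24:-→d25:-→d26:-→d27:-→d28:H0→d29:H6 -> H6
  del 149.0.0.0/8 (clear depth 8)
  del 113.241.69.128/25 (clear depth 25)
  lookup 113.241.64.0: bits 011100011111000101000 walk d0:H2→d1:-→d2:-→d3:-→d4:-→d5:-→d6:-→d7:-→d8:H1→d9:-→d10:-→d11:-→d12:-→d13:-→d14:-→d15:-→d16:H7→d17:-→d18:-→d19:H7→d20:H1→d21:- -> H1
  add 149.57.0.0/16 -> H6 at depth 16
  lookup 113.241.64.7: bits 011100011111000101000 walk d0:H2→d1:-→d2:-→d3:-→d4:-→d5:-→d6:-→d7:-→d8:H1→d9:-→d10:-→d11:-→d12:-→d13:-→d14:-→d15:-→d16:H7→d17:-→d18:-→d19:H7→d20:H1→d21:- -> H1
  lookup 113.241.69.137: bits 01110001111100010100010110001001 walk d0:H2→d1:-→d2:-→d3:-→d4:-→d5:-→d6:-→d7:-→d8:H1→d9:-→d10:-→d11:-→d12:-→d13:-→d14:-→d15:-→d16:H7→d17:-→d18:-→d19:H7→d20:H1→d21:-→d22:-→d23:-→d24:-→d25:-→d26:-→d27:-→d28:-→d29:-→d30:-→d31:-→d32:H7 -> H7
  add 149.57.112.0/20 -> H2 at depth 20
  add 149.57.118.128/26 -> H3 at depth 26
  del 0.0.0.0/0 (clear depth 0)
  lookup 113.241.69.137: bits 01110001111100010100010110001001 walk d0:-→d1:-→d2:-→d3:-→d4:-→d5:-→d6:-→d7:-→d8:H1→d9:-→d10:-→d11:-→d12:-→d13:-→d14:-→d15:-→d16:H7→d17:-→d18:-→d19:H7→d20:H1→d21:-→d22:-→d23:-→d24:-→d25:-→d26:-→d27:-→d28:-→d29:-→d30:-→d31:-→d32:H7 -> H7
  del 149.56.0.0/15 (clear depth 15)
  add 149.57.118.0/24 -> H3 at depth 24
  del 113.241.0.0/16 (clear depth 16)
  add 149.57.118.128/28 -> H6 at depth 28

== LOOKUPS ==
["H6","H2","no-route","no-route","no-route","H6","H6","H1","H1","H7","H7"]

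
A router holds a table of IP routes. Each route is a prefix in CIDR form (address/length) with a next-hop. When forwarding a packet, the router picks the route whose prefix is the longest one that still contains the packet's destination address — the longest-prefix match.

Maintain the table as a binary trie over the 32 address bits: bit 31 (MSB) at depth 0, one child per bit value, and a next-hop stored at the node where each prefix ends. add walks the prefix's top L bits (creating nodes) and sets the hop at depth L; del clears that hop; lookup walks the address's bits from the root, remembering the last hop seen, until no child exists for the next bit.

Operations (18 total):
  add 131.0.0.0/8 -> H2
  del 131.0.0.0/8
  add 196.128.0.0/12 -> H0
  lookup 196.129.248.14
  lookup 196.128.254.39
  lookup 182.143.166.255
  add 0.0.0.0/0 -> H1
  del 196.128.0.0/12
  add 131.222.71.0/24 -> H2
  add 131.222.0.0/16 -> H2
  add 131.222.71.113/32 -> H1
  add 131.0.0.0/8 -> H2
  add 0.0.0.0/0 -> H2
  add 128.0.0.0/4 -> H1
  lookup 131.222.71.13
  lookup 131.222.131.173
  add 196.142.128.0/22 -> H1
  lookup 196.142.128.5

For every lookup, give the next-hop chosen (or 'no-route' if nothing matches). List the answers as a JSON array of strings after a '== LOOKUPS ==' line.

Trace:
  + 131.0.0.0/8 (H2) depth=8
  - 131.0.0.0/8 clear@8
  + 196.128.0.0/12 (H0) depth=12
  ? 196.129.248.14  path d0:-→d1:-→d2:-→d3:-→d4:-→d5:-→d6:-→d7:-→d8:-→d9:-→d10:-→d11:-→d12:H0  best=H0
  ? 196.128.254.39  path d0:-→d1:-→d2:-→d3:-→d4:-→d5:-→d6:-→d7:-→d8:-→d9:-→d10:-→d11:-→d12:H0  best=H0
  ? 182.143.166.255  path d0:-→d1:-→d2:-  best=no-route
  + 0.0.0.0/0 (H1) depth=0
  - 196.128.0.0/12 clear@12
  + 131.222.71.0/24 (H2) depth=24
  + 131.222.0.0/16 (H2) depth=16
  + 131.222.71.113/32 (H1) depth=32
  + 131.0.0.0/8 (H2) depth=8
  + 0.0.0.0/0 (H2) depth=0
  + 128.0.0.0/4 (H1) depth=4
  ? 131.222.71.13  path d0:H2→d1:-→d2:-→d3:-→d4:H1→d5:-→d6:-→d7:-→d8:H2→d9:-→d10:-→d11:-→d12:-→d13:-→d14:-→d15:-→d16:H2→d17:-→d18:-→d19:-→d20:-→d21:-→d22:-→d23:-→d24:H2→d25:-  best=H2
  ? 131.222.131.173  path d0:H2→d1:-→d2:-→d3:-→d4:H1→d5:-→d6:-→d7:-→d8:H2→d9:-→d10:-→d11:-→d12:-→d13:-→d14:-→d15:-→d16:H2  best=H2
  + 196.142.128.0/22 (H1) depth=22
  ? 196.142.128.5  path d0:H2→d1:-→d2:-→d3:-→d4:-→d5:-→d6:-→d7:-→d8:-→d9:-→d10:-→d11:-→d12:-→d13:-→d14:-→d15:-→d16:-→d17:-→d18:-→d19:-→d20:-→d21:-→d22:H1  best=H1

== LOOKUPS ==
["H0","H0","no-route","H2","H2","H1"]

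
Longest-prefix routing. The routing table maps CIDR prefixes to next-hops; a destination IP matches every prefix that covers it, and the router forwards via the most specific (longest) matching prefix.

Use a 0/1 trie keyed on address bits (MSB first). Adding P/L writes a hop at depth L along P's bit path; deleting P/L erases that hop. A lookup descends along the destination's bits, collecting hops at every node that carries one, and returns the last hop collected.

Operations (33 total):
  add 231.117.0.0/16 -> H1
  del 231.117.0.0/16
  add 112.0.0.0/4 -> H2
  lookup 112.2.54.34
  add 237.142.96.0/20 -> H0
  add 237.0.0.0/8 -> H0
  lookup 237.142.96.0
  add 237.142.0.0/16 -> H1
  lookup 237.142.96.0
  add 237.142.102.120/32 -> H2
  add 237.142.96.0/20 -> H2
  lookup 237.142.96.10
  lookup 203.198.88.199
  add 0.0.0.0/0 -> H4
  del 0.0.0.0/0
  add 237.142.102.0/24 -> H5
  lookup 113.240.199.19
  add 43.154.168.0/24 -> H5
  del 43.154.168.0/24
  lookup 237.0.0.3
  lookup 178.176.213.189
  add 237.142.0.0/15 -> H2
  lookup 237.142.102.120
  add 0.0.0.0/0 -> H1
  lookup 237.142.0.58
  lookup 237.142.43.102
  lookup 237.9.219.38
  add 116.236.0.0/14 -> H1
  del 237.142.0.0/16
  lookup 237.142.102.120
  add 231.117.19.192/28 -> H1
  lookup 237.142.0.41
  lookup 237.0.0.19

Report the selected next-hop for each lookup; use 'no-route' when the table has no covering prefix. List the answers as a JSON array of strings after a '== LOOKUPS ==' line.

Trace:
  + 231.117.0.0/16 (H1) depth=16
  - 231.117.0.0/16 clear@16
  + 112.0.0.0/4 (H2) depth=4
  ? 112.2.54.34  path d0:-→d1:-→d2:-→d3:-→d4:H2  best=H2
  + 237.142.96.0/20 (H0) depth=20
  + 237.0.0.0/8 (H0) depth=8
  ? 237.142.96.0  path d0:-→d1:-→d2:-→d3:-→d4:-→d5:-→d6:-→d7:-→d8:H0→d9:-→d10:-→d11:-→d12:-→d13:-→d14:-→d15:-→d16:-→d17:-→d18:-→d19:-→d20:H0  best=H0
  + 237.142.0.0/16 (H1) depth=16
  ? 237.142.96.0  path d0:-→d1:-→d2:-→d3:-→d4:-→d5:-→d6:-→d7:-→d8:H0→d9:-→d10:-→d11:-→d12:-→d13:-→d14:-→d15:-→d16:H1→d17:-→d18:-→d19:-→d20:H0  best=H0
  + 237.142.102.120/32 (H2) depth=32
  + 237.142.96.0/20 (H2) depth=20
  ? 237.142.96.10  path d0:-→d1:-→d2:-→d3:-→d4:-→d5:-→d6:-→d7:-→d8:H0→d9:-→d10:-→d11:-→d12:-→d13:-→d14:-→d15:-→d16:H1→d17:-→d18:-→d19:-→d20:H2→d21:-  best=H2
  ? 203.198.88.199  path d0:-→d1:-→d2:-  best=no-route
  + 0.0.0.0/0 (H4) depth=0
  - 0.0.0.0/0 clear@0
  + 237.142.102.0/24 (H5) depth=24
  ? 113.240.199.19  path d0:-→d1:-→d2:-→d3:-→d4:H2  best=H2
  + 43.154.168.0/24 (H5) depth=24
  - 43.154.168.0/24 clear@24
  ? 237.0.0.3  path d0:-→d1:-→d2:-→d3:-→d4:-→d5:-→d6:-→d7:-→d8:H0  best=H0
  ? 178.176.213.189  path d0:-→d1:-  best=no-route
  + 237.142.0.0/15 (H2) depth=15
  ? 237.142.102.120  path d0:-→d1:-→d2:-→d3:-→d4:-→d5:-→d6:-→d7:-→d8:H0→d9:-→d10:-→d11:-→d12:-→d13:-→d14:-→d15:H2→d16:H1→d17:-→d18:-→d19:-→d20:H2→d21:-→d22:-→d23:-→d24:H5→d25:-→d26:-→d27:-→d28:-→d29:-→d30:-→d31:-→d32:H2  best=H2
  + 0.0.0.0/0 (H1) depth=0
  ? 237.142.0.58  path d0:H1→d1:-→d2:-→d3:-→d4:-→d5:-→d6:-→d7:-→d8:H0→d9:-→d10:-→d11:-→d12:-→d13:-→d14:-→d15:H2→d16:H1→d17:-  best=H1
  ? 237.142.43.102  path d0:H1→d1:-→d2:-→d3:-→d4:-→d5:-→d6:-→d7:-→d8:H0→d9:-→d10:-→d11:-→d12:-→d13:-→d14:-→d15:H2→d16:H1→d17:-  best=H1
  ? 237.9.219.38  path d0:H1→d1:-→d2:-→d3:-→d4:-→d5:-→d6:-→d7:-→d8:H0  best=H0
  + 116.236.0.0/14 (H1) depth=14
  - 237.142.0.0/16 clear@16
  ? 237.142.102.120  path d0:H1→d1:-→d2:-→d3:-→d4:-→d5:-→d6:-→d7:-→d8:H0→d9:-→d10:-→d11:-→d12:-→d13:-→d14:-→d15:H2→d16:-→d17:-→d18:-→d19:-→d20:H2→d21:-→d22:-→d23:-→d24:H5→d25:-→d26:-→d27:-→d28:-→d29:-→d30:-→d31:-→d32:H2  best=H2
  + 231.117.19.192/28 (H1) depth=28
  ? 237.142.0.41  path d0:H1→d1:-→d2:-→d3:-→d4:-→d5:-→d6:-→d7:-→d8:H0→d9:-→d10:-→d11:-→d12:-→d13:-→d14:-→d15:H2→d16:-→d17:-  best=H2
  ? 237.0.0.19  path d0:H1→d1:-→d2:-→d3:-→d4:-→d5:-→d6:-→d7:-→d8:H0  best=H0

== LOOKUPS ==
["H2","H0","H0","H2","no-route","H2","H0","no-route","H2","H1","H1","H0","H2","H2","H0"]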